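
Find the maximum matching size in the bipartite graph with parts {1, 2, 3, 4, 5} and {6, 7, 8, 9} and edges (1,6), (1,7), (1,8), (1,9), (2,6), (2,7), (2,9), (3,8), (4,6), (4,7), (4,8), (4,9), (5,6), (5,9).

Step 1: List the neighbors of each left vertex:
  1: 6, 7, 8, 9
  2: 6, 7, 9
  3: 8
  4: 6, 7, 8, 9
  5: 6, 9

Step 2: Greedily match left vertices, then look for augmenting paths:
  Match 1 -- 6
  Match 2 -- 7
  Match 3 -- 8
  Match 4 -- 9
  No augmenting path remains.

Step 3: Verify this is maximum:
  Matching size 4 = min(|L|, |R|) = min(5, 4), which is an upper bound, so this matching is maximum.

Maximum matching: {(1,6), (2,7), (3,8), (4,9)}
Size: 4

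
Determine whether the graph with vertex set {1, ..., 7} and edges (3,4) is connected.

Step 1: Build adjacency list from edges:
  1: (none)
  2: (none)
  3: 4
  4: 3
  5: (none)
  6: (none)
  7: (none)

Step 2: Run BFS/DFS from vertex 1:
  Visited: {1}
  Reached 1 of 7 vertices

Step 3: Only 1 of 7 vertices reached. Graph is disconnected.
Connected components: {1}, {2}, {3, 4}, {5}, {6}, {7}
Answer: No, the graph is not connected (6 components).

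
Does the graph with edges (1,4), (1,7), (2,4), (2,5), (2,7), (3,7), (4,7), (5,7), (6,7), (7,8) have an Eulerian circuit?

Step 1: Find the degree of each vertex:
  deg(1) = 2
  deg(2) = 3
  deg(3) = 1
  deg(4) = 3
  deg(5) = 2
  deg(6) = 1
  deg(7) = 7
  deg(8) = 1

Step 2: Count vertices with odd degree:
  Odd-degree vertices: 2, 3, 4, 6, 7, 8 (6 total)

Step 3: Apply Euler's theorem:
  - Eulerian circuit exists iff graph is connected and all vertices have even degree
  - Eulerian path exists iff graph is connected and has 0 or 2 odd-degree vertices

Graph has 6 odd-degree vertices (need 0 or 2).
Neither Eulerian path nor Eulerian circuit exists.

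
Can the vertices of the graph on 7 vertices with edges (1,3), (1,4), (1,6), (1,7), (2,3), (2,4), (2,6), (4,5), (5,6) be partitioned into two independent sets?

Step 1: Attempt 2-coloring using BFS:
  Start at vertex 1, assign color 0
  Color vertex 3 with color 1 (neighbor of 1)
  Color vertex 4 with color 1 (neighbor of 1)
  Color vertex 6 with color 1 (neighbor of 1)
  Color vertex 7 with color 1 (neighbor of 1)
  Color vertex 2 with color 0 (neighbor of 3)
  Color vertex 5 with color 0 (neighbor of 4)

Step 2: 2-coloring succeeded. No conflicts found.
  Set A (color 0): {1, 2, 5}
  Set B (color 1): {3, 4, 6, 7}

The graph is bipartite with partition {1, 2, 5}, {3, 4, 6, 7}.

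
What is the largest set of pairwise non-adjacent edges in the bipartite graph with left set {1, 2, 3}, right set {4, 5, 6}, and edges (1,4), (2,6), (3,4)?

Step 1: List the neighbors of each left vertex:
  1: 4
  2: 6
  3: 4

Step 2: Greedily match left vertices, then look for augmenting paths:
  Match 1 -- 4
  Match 2 -- 6
  No augmenting path remains.

Step 3: Verify this is maximum:
  Matching has size 2. The vertex set {2, 4} covers every edge and has size 2; any matching has at most one edge per cover vertex, so 2 is maximum (König's theorem).

Maximum matching: {(1,4), (2,6)}
Size: 2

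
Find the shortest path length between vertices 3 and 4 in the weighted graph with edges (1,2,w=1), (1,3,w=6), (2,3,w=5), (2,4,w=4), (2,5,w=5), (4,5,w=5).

Step 1: Build adjacency list with weights:
  1: 2(w=1), 3(w=6)
  2: 1(w=1), 3(w=5), 4(w=4), 5(w=5)
  3: 1(w=6), 2(w=5)
  4: 2(w=4), 5(w=5)
  5: 2(w=5), 4(w=5)

Step 2: Apply Dijkstra's algorithm from vertex 3:
  Visit vertex 3 (distance=0)
    Update dist[1] = 6
    Update dist[2] = 5
  Visit vertex 2 (distance=5)
    Update dist[4] = 9
    Update dist[5] = 10
  Visit vertex 1 (distance=6)
  Visit vertex 4 (distance=9)

Step 3: Shortest path: 3 -> 2 -> 4
Total weight: 5 + 4 = 9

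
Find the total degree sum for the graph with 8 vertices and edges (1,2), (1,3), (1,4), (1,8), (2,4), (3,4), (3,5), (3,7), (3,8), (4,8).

Step 1: Count edges incident to each vertex:
  deg(1) = 4 (neighbors: 2, 3, 4, 8)
  deg(2) = 2 (neighbors: 1, 4)
  deg(3) = 5 (neighbors: 1, 4, 5, 7, 8)
  deg(4) = 4 (neighbors: 1, 2, 3, 8)
  deg(5) = 1 (neighbors: 3)
  deg(6) = 0 (neighbors: none)
  deg(7) = 1 (neighbors: 3)
  deg(8) = 3 (neighbors: 1, 3, 4)

Step 2: Sum all degrees:
  4 + 2 + 5 + 4 + 1 + 0 + 1 + 3 = 20

Verification: sum of degrees = 2 * |E| = 2 * 10 = 20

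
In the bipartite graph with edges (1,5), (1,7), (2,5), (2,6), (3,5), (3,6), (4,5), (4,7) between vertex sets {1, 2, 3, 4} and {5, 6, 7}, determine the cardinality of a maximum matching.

Step 1: List the neighbors of each left vertex:
  1: 5, 7
  2: 5, 6
  3: 5, 6
  4: 5, 7

Step 2: Greedily match left vertices, then look for augmenting paths:
  Match 1 -- 5
  Match 2 -- 6
  Match 4 -- 7
  No augmenting path remains.

Step 3: Verify this is maximum:
  Matching size 3 = min(|L|, |R|) = min(4, 3), which is an upper bound, so this matching is maximum.

Maximum matching: {(1,5), (2,6), (4,7)}
Size: 3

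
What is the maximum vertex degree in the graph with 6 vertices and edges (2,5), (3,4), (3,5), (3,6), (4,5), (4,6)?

Step 1: Count edges incident to each vertex:
  deg(1) = 0 (neighbors: none)
  deg(2) = 1 (neighbors: 5)
  deg(3) = 3 (neighbors: 4, 5, 6)
  deg(4) = 3 (neighbors: 3, 5, 6)
  deg(5) = 3 (neighbors: 2, 3, 4)
  deg(6) = 2 (neighbors: 3, 4)

Step 2: Find maximum:
  max(0, 1, 3, 3, 3, 2) = 3 (vertex 3)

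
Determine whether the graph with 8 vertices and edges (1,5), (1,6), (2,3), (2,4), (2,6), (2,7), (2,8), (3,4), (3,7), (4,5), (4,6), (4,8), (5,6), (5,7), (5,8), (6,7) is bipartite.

Step 1: Attempt 2-coloring using BFS:
  Start at vertex 1, assign color 0
  Color vertex 5 with color 1 (neighbor of 1)
  Color vertex 6 with color 1 (neighbor of 1)
  Color vertex 4 with color 0 (neighbor of 5)

Step 2: Conflict found! Vertices 5 and 6 are adjacent but have the same color.
This means the graph contains an odd cycle.

The graph is NOT bipartite.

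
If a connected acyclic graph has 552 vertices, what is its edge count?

A tree on n vertices always has exactly n - 1 edges.
For n = 552: edges = 552 - 1 = 551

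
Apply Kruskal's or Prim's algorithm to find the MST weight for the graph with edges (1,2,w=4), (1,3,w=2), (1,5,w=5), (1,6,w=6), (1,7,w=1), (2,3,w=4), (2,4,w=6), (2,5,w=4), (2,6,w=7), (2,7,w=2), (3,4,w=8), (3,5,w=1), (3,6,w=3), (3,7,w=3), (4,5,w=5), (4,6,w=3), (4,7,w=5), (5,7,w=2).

Apply Kruskal's algorithm (sort edges by weight, add if no cycle):

Sorted edges by weight:
  (1,7) w=1
  (3,5) w=1
  (1,3) w=2
  (2,7) w=2
  (5,7) w=2
  (3,7) w=3
  (3,6) w=3
  (4,6) w=3
  (1,2) w=4
  (2,3) w=4
  (2,5) w=4
  (1,5) w=5
  (4,7) w=5
  (4,5) w=5
  (1,6) w=6
  (2,4) w=6
  (2,6) w=7
  (3,4) w=8

Add edge (1,7) w=1 -- no cycle. Running total: 1
Add edge (3,5) w=1 -- no cycle. Running total: 2
Add edge (1,3) w=2 -- no cycle. Running total: 4
Add edge (2,7) w=2 -- no cycle. Running total: 6
Skip edge (5,7) w=2 -- would create cycle
Skip edge (3,7) w=3 -- would create cycle
Add edge (3,6) w=3 -- no cycle. Running total: 9
Add edge (4,6) w=3 -- no cycle. Running total: 12

MST edges: (1,7,w=1), (3,5,w=1), (1,3,w=2), (2,7,w=2), (3,6,w=3), (4,6,w=3)
Total MST weight: 1 + 1 + 2 + 2 + 3 + 3 = 12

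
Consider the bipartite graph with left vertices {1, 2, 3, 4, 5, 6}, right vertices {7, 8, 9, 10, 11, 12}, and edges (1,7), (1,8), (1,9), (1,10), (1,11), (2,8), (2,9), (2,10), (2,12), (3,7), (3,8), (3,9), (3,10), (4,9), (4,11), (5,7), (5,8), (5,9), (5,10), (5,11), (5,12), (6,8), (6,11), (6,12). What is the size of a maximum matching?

Step 1: List the neighbors of each left vertex:
  1: 7, 8, 9, 10, 11
  2: 8, 9, 10, 12
  3: 7, 8, 9, 10
  4: 9, 11
  5: 7, 8, 9, 10, 11, 12
  6: 8, 11, 12

Step 2: Greedily match left vertices, then look for augmenting paths:
  Match 1 -- 7
  Match 2 -- 8
  Match 3 -- 9
  Match 4 -- 11
  Match 5 -- 10
  Match 6 -- 12
  No augmenting path remains.

Step 3: Verify this is maximum:
  Matching size 6 = min(|L|, |R|) = min(6, 6), which is an upper bound, so this matching is maximum.

Maximum matching: {(1,7), (2,8), (3,9), (4,11), (5,10), (6,12)}
Size: 6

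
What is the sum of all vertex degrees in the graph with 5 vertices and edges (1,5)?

Step 1: Count edges incident to each vertex:
  deg(1) = 1 (neighbors: 5)
  deg(2) = 0 (neighbors: none)
  deg(3) = 0 (neighbors: none)
  deg(4) = 0 (neighbors: none)
  deg(5) = 1 (neighbors: 1)

Step 2: Sum all degrees:
  1 + 0 + 0 + 0 + 1 = 2

Verification: sum of degrees = 2 * |E| = 2 * 1 = 2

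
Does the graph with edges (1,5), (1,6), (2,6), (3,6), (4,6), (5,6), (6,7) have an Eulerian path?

Step 1: Find the degree of each vertex:
  deg(1) = 2
  deg(2) = 1
  deg(3) = 1
  deg(4) = 1
  deg(5) = 2
  deg(6) = 6
  deg(7) = 1

Step 2: Count vertices with odd degree:
  Odd-degree vertices: 2, 3, 4, 7 (4 total)

Step 3: Apply Euler's theorem:
  - Eulerian circuit exists iff graph is connected and all vertices have even degree
  - Eulerian path exists iff graph is connected and has 0 or 2 odd-degree vertices

Graph has 4 odd-degree vertices (need 0 or 2).
Neither Eulerian path nor Eulerian circuit exists.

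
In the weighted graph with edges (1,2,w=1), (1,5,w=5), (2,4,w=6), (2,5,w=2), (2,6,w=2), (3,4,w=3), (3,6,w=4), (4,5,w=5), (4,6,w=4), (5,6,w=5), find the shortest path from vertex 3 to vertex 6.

Step 1: Build adjacency list with weights:
  1: 2(w=1), 5(w=5)
  2: 1(w=1), 4(w=6), 5(w=2), 6(w=2)
  3: 4(w=3), 6(w=4)
  4: 2(w=6), 3(w=3), 5(w=5), 6(w=4)
  5: 1(w=5), 2(w=2), 4(w=5), 6(w=5)
  6: 2(w=2), 3(w=4), 4(w=4), 5(w=5)

Step 2: Apply Dijkstra's algorithm from vertex 3:
  Visit vertex 3 (distance=0)
    Update dist[4] = 3
    Update dist[6] = 4
  Visit vertex 4 (distance=3)
    Update dist[2] = 9
    Update dist[5] = 8
  Visit vertex 6 (distance=4)
    Update dist[2] = 6

Step 3: Shortest path: 3 -> 6
Total weight: 4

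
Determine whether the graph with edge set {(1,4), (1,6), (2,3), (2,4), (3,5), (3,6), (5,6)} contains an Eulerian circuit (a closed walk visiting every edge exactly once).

Step 1: Find the degree of each vertex:
  deg(1) = 2
  deg(2) = 2
  deg(3) = 3
  deg(4) = 2
  deg(5) = 2
  deg(6) = 3

Step 2: Count vertices with odd degree:
  Odd-degree vertices: 3, 6 (2 total)

Step 3: Apply Euler's theorem:
  - Eulerian circuit exists iff graph is connected and all vertices have even degree
  - Eulerian path exists iff graph is connected and has 0 or 2 odd-degree vertices

Graph is connected with exactly 2 odd-degree vertices (3, 6).
Eulerian path exists (starting and ending at the odd-degree vertices), but no Eulerian circuit.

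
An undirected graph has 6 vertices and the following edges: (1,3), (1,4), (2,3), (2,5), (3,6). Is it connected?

Step 1: Build adjacency list from edges:
  1: 3, 4
  2: 3, 5
  3: 1, 2, 6
  4: 1
  5: 2
  6: 3

Step 2: Run BFS/DFS from vertex 1:
  Visited: {1, 3, 4, 2, 6, 5}
  Reached 6 of 6 vertices

Step 3: All 6 vertices reached from vertex 1, so the graph is connected.
Answer: Yes, the graph is connected.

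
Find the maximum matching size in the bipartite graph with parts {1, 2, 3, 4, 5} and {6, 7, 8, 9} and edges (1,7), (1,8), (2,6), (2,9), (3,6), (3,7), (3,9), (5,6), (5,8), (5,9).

Step 1: List the neighbors of each left vertex:
  1: 7, 8
  2: 6, 9
  3: 6, 7, 9
  4: (none)
  5: 6, 8, 9

Step 2: Greedily match left vertices, then look for augmenting paths:
  Match 1 -- 7
  Match 2 -- 6
  Match 3 -- 9
  Match 5 -- 8
  No augmenting path remains.

Step 3: Verify this is maximum:
  Matching size 4 = min(|L|, |R|) = min(5, 4), which is an upper bound, so this matching is maximum.

Maximum matching: {(1,7), (2,6), (3,9), (5,8)}
Size: 4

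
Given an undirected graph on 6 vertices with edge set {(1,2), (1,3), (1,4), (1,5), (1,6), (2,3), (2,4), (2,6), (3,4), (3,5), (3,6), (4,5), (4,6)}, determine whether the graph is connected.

Step 1: Build adjacency list from edges:
  1: 2, 3, 4, 5, 6
  2: 1, 3, 4, 6
  3: 1, 2, 4, 5, 6
  4: 1, 2, 3, 5, 6
  5: 1, 3, 4
  6: 1, 2, 3, 4

Step 2: Run BFS/DFS from vertex 1:
  Visited: {1, 2, 3, 4, 5, 6}
  Reached 6 of 6 vertices

Step 3: All 6 vertices reached from vertex 1, so the graph is connected.
Answer: Yes, the graph is connected.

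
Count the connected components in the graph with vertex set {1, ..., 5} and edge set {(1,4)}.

Step 1: Build adjacency list from edges:
  1: 4
  2: (none)
  3: (none)
  4: 1
  5: (none)

Step 2: Run BFS/DFS from vertex 1:
  Visited: {1, 4}
  Reached 2 of 5 vertices

Step 3: Only 2 of 5 vertices reached. Graph is disconnected.
Connected components: {1, 4}, {2}, {3}, {5}
Number of connected components: 4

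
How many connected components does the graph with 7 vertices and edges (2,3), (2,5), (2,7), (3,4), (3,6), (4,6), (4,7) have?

Step 1: Build adjacency list from edges:
  1: (none)
  2: 3, 5, 7
  3: 2, 4, 6
  4: 3, 6, 7
  5: 2
  6: 3, 4
  7: 2, 4

Step 2: Run BFS/DFS from vertex 1:
  Visited: {1}
  Reached 1 of 7 vertices

Step 3: Only 1 of 7 vertices reached. Graph is disconnected.
Connected components: {1}, {2, 3, 4, 5, 6, 7}
Number of connected components: 2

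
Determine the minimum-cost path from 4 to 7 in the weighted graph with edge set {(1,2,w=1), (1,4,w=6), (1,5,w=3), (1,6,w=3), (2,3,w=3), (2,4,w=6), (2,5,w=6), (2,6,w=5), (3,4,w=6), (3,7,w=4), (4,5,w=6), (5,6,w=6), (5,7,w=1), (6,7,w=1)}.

Step 1: Build adjacency list with weights:
  1: 2(w=1), 4(w=6), 5(w=3), 6(w=3)
  2: 1(w=1), 3(w=3), 4(w=6), 5(w=6), 6(w=5)
  3: 2(w=3), 4(w=6), 7(w=4)
  4: 1(w=6), 2(w=6), 3(w=6), 5(w=6)
  5: 1(w=3), 2(w=6), 4(w=6), 6(w=6), 7(w=1)
  6: 1(w=3), 2(w=5), 5(w=6), 7(w=1)
  7: 3(w=4), 5(w=1), 6(w=1)

Step 2: Apply Dijkstra's algorithm from vertex 4:
  Visit vertex 4 (distance=0)
    Update dist[1] = 6
    Update dist[2] = 6
    Update dist[3] = 6
    Update dist[5] = 6
  Visit vertex 1 (distance=6)
    Update dist[6] = 9
  Visit vertex 2 (distance=6)
  Visit vertex 3 (distance=6)
    Update dist[7] = 10
  Visit vertex 5 (distance=6)
    Update dist[7] = 7
  Visit vertex 7 (distance=7)
    Update dist[6] = 8

Step 3: Shortest path: 4 -> 5 -> 7
Total weight: 6 + 1 = 7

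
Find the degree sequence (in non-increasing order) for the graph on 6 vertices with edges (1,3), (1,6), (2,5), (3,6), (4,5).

Step 1: Count edges incident to each vertex:
  deg(1) = 2 (neighbors: 3, 6)
  deg(2) = 1 (neighbors: 5)
  deg(3) = 2 (neighbors: 1, 6)
  deg(4) = 1 (neighbors: 5)
  deg(5) = 2 (neighbors: 2, 4)
  deg(6) = 2 (neighbors: 1, 3)

Step 2: Sort degrees in non-increasing order:
  Degrees: [2, 1, 2, 1, 2, 2] -> sorted: [2, 2, 2, 2, 1, 1]

Degree sequence: [2, 2, 2, 2, 1, 1]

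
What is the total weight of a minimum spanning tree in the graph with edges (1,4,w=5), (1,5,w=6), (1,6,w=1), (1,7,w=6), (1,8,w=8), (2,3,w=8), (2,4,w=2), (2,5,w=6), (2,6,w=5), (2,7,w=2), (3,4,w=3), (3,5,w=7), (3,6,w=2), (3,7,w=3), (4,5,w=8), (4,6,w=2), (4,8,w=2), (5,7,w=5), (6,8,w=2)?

Apply Kruskal's algorithm (sort edges by weight, add if no cycle):

Sorted edges by weight:
  (1,6) w=1
  (2,4) w=2
  (2,7) w=2
  (3,6) w=2
  (4,6) w=2
  (4,8) w=2
  (6,8) w=2
  (3,7) w=3
  (3,4) w=3
  (1,4) w=5
  (2,6) w=5
  (5,7) w=5
  (1,5) w=6
  (1,7) w=6
  (2,5) w=6
  (3,5) w=7
  (1,8) w=8
  (2,3) w=8
  (4,5) w=8

Add edge (1,6) w=1 -- no cycle. Running total: 1
Add edge (2,4) w=2 -- no cycle. Running total: 3
Add edge (2,7) w=2 -- no cycle. Running total: 5
Add edge (3,6) w=2 -- no cycle. Running total: 7
Add edge (4,6) w=2 -- no cycle. Running total: 9
Add edge (4,8) w=2 -- no cycle. Running total: 11
Skip edge (6,8) w=2 -- would create cycle
Skip edge (3,7) w=3 -- would create cycle
Skip edge (3,4) w=3 -- would create cycle
Skip edge (1,4) w=5 -- would create cycle
Skip edge (2,6) w=5 -- would create cycle
Add edge (5,7) w=5 -- no cycle. Running total: 16

MST edges: (1,6,w=1), (2,4,w=2), (2,7,w=2), (3,6,w=2), (4,6,w=2), (4,8,w=2), (5,7,w=5)
Total MST weight: 1 + 2 + 2 + 2 + 2 + 2 + 5 = 16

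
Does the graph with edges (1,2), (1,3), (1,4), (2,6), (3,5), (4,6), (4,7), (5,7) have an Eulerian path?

Step 1: Find the degree of each vertex:
  deg(1) = 3
  deg(2) = 2
  deg(3) = 2
  deg(4) = 3
  deg(5) = 2
  deg(6) = 2
  deg(7) = 2

Step 2: Count vertices with odd degree:
  Odd-degree vertices: 1, 4 (2 total)

Step 3: Apply Euler's theorem:
  - Eulerian circuit exists iff graph is connected and all vertices have even degree
  - Eulerian path exists iff graph is connected and has 0 or 2 odd-degree vertices

Graph is connected with exactly 2 odd-degree vertices (1, 4).
Eulerian path exists (starting and ending at the odd-degree vertices), but no Eulerian circuit.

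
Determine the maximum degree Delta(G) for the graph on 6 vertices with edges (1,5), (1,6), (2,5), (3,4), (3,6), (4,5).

Step 1: Count edges incident to each vertex:
  deg(1) = 2 (neighbors: 5, 6)
  deg(2) = 1 (neighbors: 5)
  deg(3) = 2 (neighbors: 4, 6)
  deg(4) = 2 (neighbors: 3, 5)
  deg(5) = 3 (neighbors: 1, 2, 4)
  deg(6) = 2 (neighbors: 1, 3)

Step 2: Find maximum:
  max(2, 1, 2, 2, 3, 2) = 3 (vertex 5)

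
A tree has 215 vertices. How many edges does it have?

A tree on n vertices always has exactly n - 1 edges.
For n = 215: edges = 215 - 1 = 214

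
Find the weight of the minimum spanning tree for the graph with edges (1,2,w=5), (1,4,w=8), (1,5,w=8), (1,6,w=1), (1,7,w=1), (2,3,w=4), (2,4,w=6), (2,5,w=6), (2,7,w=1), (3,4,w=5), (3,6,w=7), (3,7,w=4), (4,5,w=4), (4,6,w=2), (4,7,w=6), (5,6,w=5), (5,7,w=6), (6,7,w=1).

Apply Kruskal's algorithm (sort edges by weight, add if no cycle):

Sorted edges by weight:
  (1,6) w=1
  (1,7) w=1
  (2,7) w=1
  (6,7) w=1
  (4,6) w=2
  (2,3) w=4
  (3,7) w=4
  (4,5) w=4
  (1,2) w=5
  (3,4) w=5
  (5,6) w=5
  (2,4) w=6
  (2,5) w=6
  (4,7) w=6
  (5,7) w=6
  (3,6) w=7
  (1,5) w=8
  (1,4) w=8

Add edge (1,6) w=1 -- no cycle. Running total: 1
Add edge (1,7) w=1 -- no cycle. Running total: 2
Add edge (2,7) w=1 -- no cycle. Running total: 3
Skip edge (6,7) w=1 -- would create cycle
Add edge (4,6) w=2 -- no cycle. Running total: 5
Add edge (2,3) w=4 -- no cycle. Running total: 9
Skip edge (3,7) w=4 -- would create cycle
Add edge (4,5) w=4 -- no cycle. Running total: 13

MST edges: (1,6,w=1), (1,7,w=1), (2,7,w=1), (4,6,w=2), (2,3,w=4), (4,5,w=4)
Total MST weight: 1 + 1 + 1 + 2 + 4 + 4 = 13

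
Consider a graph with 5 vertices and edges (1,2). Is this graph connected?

Step 1: Build adjacency list from edges:
  1: 2
  2: 1
  3: (none)
  4: (none)
  5: (none)

Step 2: Run BFS/DFS from vertex 1:
  Visited: {1, 2}
  Reached 2 of 5 vertices

Step 3: Only 2 of 5 vertices reached. Graph is disconnected.
Connected components: {1, 2}, {3}, {4}, {5}
Answer: No, the graph is not connected (4 components).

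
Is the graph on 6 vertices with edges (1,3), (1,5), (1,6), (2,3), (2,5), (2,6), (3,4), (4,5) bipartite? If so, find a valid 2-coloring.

Step 1: Attempt 2-coloring using BFS:
  Start at vertex 1, assign color 0
  Color vertex 3 with color 1 (neighbor of 1)
  Color vertex 5 with color 1 (neighbor of 1)
  Color vertex 6 with color 1 (neighbor of 1)
  Color vertex 2 with color 0 (neighbor of 3)
  Color vertex 4 with color 0 (neighbor of 3)

Step 2: 2-coloring succeeded. No conflicts found.
  Set A (color 0): {1, 2, 4}
  Set B (color 1): {3, 5, 6}

The graph is bipartite with partition {1, 2, 4}, {3, 5, 6}.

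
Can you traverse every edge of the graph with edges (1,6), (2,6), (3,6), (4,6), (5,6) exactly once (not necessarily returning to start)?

Step 1: Find the degree of each vertex:
  deg(1) = 1
  deg(2) = 1
  deg(3) = 1
  deg(4) = 1
  deg(5) = 1
  deg(6) = 5

Step 2: Count vertices with odd degree:
  Odd-degree vertices: 1, 2, 3, 4, 5, 6 (6 total)

Step 3: Apply Euler's theorem:
  - Eulerian circuit exists iff graph is connected and all vertices have even degree
  - Eulerian path exists iff graph is connected and has 0 or 2 odd-degree vertices

Graph has 6 odd-degree vertices (need 0 or 2).
Neither Eulerian path nor Eulerian circuit exists.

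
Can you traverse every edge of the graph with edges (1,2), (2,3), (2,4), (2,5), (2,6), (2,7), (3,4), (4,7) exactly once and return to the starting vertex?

Step 1: Find the degree of each vertex:
  deg(1) = 1
  deg(2) = 6
  deg(3) = 2
  deg(4) = 3
  deg(5) = 1
  deg(6) = 1
  deg(7) = 2

Step 2: Count vertices with odd degree:
  Odd-degree vertices: 1, 4, 5, 6 (4 total)

Step 3: Apply Euler's theorem:
  - Eulerian circuit exists iff graph is connected and all vertices have even degree
  - Eulerian path exists iff graph is connected and has 0 or 2 odd-degree vertices

Graph has 4 odd-degree vertices (need 0 or 2).
Neither Eulerian path nor Eulerian circuit exists.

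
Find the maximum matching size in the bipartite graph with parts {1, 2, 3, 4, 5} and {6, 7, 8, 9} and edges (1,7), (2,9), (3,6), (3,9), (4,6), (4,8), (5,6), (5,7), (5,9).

Step 1: List the neighbors of each left vertex:
  1: 7
  2: 9
  3: 6, 9
  4: 6, 8
  5: 6, 7, 9

Step 2: Greedily match left vertices, then look for augmenting paths:
  Match 1 -- 7
  Match 2 -- 9
  Match 3 -- 6
  Match 4 -- 8
  No augmenting path remains.

Step 3: Verify this is maximum:
  Matching size 4 = min(|L|, |R|) = min(5, 4), which is an upper bound, so this matching is maximum.

Maximum matching: {(1,7), (2,9), (3,6), (4,8)}
Size: 4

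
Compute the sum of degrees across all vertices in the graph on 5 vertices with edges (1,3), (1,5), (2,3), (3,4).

Step 1: Count edges incident to each vertex:
  deg(1) = 2 (neighbors: 3, 5)
  deg(2) = 1 (neighbors: 3)
  deg(3) = 3 (neighbors: 1, 2, 4)
  deg(4) = 1 (neighbors: 3)
  deg(5) = 1 (neighbors: 1)

Step 2: Sum all degrees:
  2 + 1 + 3 + 1 + 1 = 8

Verification: sum of degrees = 2 * |E| = 2 * 4 = 8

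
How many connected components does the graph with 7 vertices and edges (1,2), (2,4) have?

Step 1: Build adjacency list from edges:
  1: 2
  2: 1, 4
  3: (none)
  4: 2
  5: (none)
  6: (none)
  7: (none)

Step 2: Run BFS/DFS from vertex 1:
  Visited: {1, 2, 4}
  Reached 3 of 7 vertices

Step 3: Only 3 of 7 vertices reached. Graph is disconnected.
Connected components: {1, 2, 4}, {3}, {5}, {6}, {7}
Number of connected components: 5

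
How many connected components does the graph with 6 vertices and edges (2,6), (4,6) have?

Step 1: Build adjacency list from edges:
  1: (none)
  2: 6
  3: (none)
  4: 6
  5: (none)
  6: 2, 4

Step 2: Run BFS/DFS from vertex 1:
  Visited: {1}
  Reached 1 of 6 vertices

Step 3: Only 1 of 6 vertices reached. Graph is disconnected.
Connected components: {1}, {2, 4, 6}, {3}, {5}
Number of connected components: 4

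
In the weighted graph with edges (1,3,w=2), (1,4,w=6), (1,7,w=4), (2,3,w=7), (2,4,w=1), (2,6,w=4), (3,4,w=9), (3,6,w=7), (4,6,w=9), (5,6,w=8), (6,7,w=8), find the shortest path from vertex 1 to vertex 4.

Step 1: Build adjacency list with weights:
  1: 3(w=2), 4(w=6), 7(w=4)
  2: 3(w=7), 4(w=1), 6(w=4)
  3: 1(w=2), 2(w=7), 4(w=9), 6(w=7)
  4: 1(w=6), 2(w=1), 3(w=9), 6(w=9)
  5: 6(w=8)
  6: 2(w=4), 3(w=7), 4(w=9), 5(w=8), 7(w=8)
  7: 1(w=4), 6(w=8)

Step 2: Apply Dijkstra's algorithm from vertex 1:
  Visit vertex 1 (distance=0)
    Update dist[3] = 2
    Update dist[4] = 6
    Update dist[7] = 4
  Visit vertex 3 (distance=2)
    Update dist[2] = 9
    Update dist[6] = 9
  Visit vertex 7 (distance=4)
  Visit vertex 4 (distance=6)
    Update dist[2] = 7

Step 3: Shortest path: 1 -> 4
Total weight: 6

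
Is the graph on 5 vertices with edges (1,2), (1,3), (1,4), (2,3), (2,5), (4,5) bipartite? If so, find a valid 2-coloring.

Step 1: Attempt 2-coloring using BFS:
  Start at vertex 1, assign color 0
  Color vertex 2 with color 1 (neighbor of 1)
  Color vertex 3 with color 1 (neighbor of 1)
  Color vertex 4 with color 1 (neighbor of 1)

Step 2: Conflict found! Vertices 2 and 3 are adjacent but have the same color.
This means the graph contains an odd cycle.

The graph is NOT bipartite.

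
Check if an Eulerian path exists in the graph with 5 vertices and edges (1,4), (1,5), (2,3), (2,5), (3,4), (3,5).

Step 1: Find the degree of each vertex:
  deg(1) = 2
  deg(2) = 2
  deg(3) = 3
  deg(4) = 2
  deg(5) = 3

Step 2: Count vertices with odd degree:
  Odd-degree vertices: 3, 5 (2 total)

Step 3: Apply Euler's theorem:
  - Eulerian circuit exists iff graph is connected and all vertices have even degree
  - Eulerian path exists iff graph is connected and has 0 or 2 odd-degree vertices

Graph is connected with exactly 2 odd-degree vertices (3, 5).
Eulerian path exists (starting and ending at the odd-degree vertices), but no Eulerian circuit.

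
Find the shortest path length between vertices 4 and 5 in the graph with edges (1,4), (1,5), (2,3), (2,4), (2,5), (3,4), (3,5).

Step 1: Build adjacency list:
  1: 4, 5
  2: 3, 4, 5
  3: 2, 4, 5
  4: 1, 2, 3
  5: 1, 2, 3

Step 2: BFS from vertex 4 to find shortest path to 5:
  vertex 1 reached at distance 1
  vertex 2 reached at distance 1
  vertex 3 reached at distance 1
  vertex 5 reached at distance 2

Step 3: Shortest path: 4 -> 1 -> 5
Path length: 2 edges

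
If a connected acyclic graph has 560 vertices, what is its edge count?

A tree on n vertices always has exactly n - 1 edges.
For n = 560: edges = 560 - 1 = 559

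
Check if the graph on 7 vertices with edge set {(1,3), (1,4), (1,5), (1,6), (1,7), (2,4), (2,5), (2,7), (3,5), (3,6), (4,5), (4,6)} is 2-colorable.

Step 1: Attempt 2-coloring using BFS:
  Start at vertex 1, assign color 0
  Color vertex 3 with color 1 (neighbor of 1)
  Color vertex 4 with color 1 (neighbor of 1)
  Color vertex 5 with color 1 (neighbor of 1)
  Color vertex 6 with color 1 (neighbor of 1)
  Color vertex 7 with color 1 (neighbor of 1)

Step 2: Conflict found! Vertices 3 and 5 are adjacent but have the same color.
This means the graph contains an odd cycle.

The graph is NOT bipartite.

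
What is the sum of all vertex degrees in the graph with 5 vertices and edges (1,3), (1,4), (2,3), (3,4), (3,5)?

Step 1: Count edges incident to each vertex:
  deg(1) = 2 (neighbors: 3, 4)
  deg(2) = 1 (neighbors: 3)
  deg(3) = 4 (neighbors: 1, 2, 4, 5)
  deg(4) = 2 (neighbors: 1, 3)
  deg(5) = 1 (neighbors: 3)

Step 2: Sum all degrees:
  2 + 1 + 4 + 2 + 1 = 10

Verification: sum of degrees = 2 * |E| = 2 * 5 = 10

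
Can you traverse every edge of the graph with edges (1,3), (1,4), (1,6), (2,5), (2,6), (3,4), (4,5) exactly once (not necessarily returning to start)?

Step 1: Find the degree of each vertex:
  deg(1) = 3
  deg(2) = 2
  deg(3) = 2
  deg(4) = 3
  deg(5) = 2
  deg(6) = 2

Step 2: Count vertices with odd degree:
  Odd-degree vertices: 1, 4 (2 total)

Step 3: Apply Euler's theorem:
  - Eulerian circuit exists iff graph is connected and all vertices have even degree
  - Eulerian path exists iff graph is connected and has 0 or 2 odd-degree vertices

Graph is connected with exactly 2 odd-degree vertices (1, 4).
Eulerian path exists (starting and ending at the odd-degree vertices), but no Eulerian circuit.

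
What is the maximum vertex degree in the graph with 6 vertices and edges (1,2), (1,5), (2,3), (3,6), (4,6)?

Step 1: Count edges incident to each vertex:
  deg(1) = 2 (neighbors: 2, 5)
  deg(2) = 2 (neighbors: 1, 3)
  deg(3) = 2 (neighbors: 2, 6)
  deg(4) = 1 (neighbors: 6)
  deg(5) = 1 (neighbors: 1)
  deg(6) = 2 (neighbors: 3, 4)

Step 2: Find maximum:
  max(2, 2, 2, 1, 1, 2) = 2 (vertex 1)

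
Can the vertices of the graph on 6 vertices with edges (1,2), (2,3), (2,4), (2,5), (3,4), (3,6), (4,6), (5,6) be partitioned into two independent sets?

Step 1: Attempt 2-coloring using BFS:
  Start at vertex 1, assign color 0
  Color vertex 2 with color 1 (neighbor of 1)
  Color vertex 3 with color 0 (neighbor of 2)
  Color vertex 4 with color 0 (neighbor of 2)
  Color vertex 5 with color 0 (neighbor of 2)

Step 2: Conflict found! Vertices 3 and 4 are adjacent but have the same color.
This means the graph contains an odd cycle.

The graph is NOT bipartite.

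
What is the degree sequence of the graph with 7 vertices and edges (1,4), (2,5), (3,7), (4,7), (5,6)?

Step 1: Count edges incident to each vertex:
  deg(1) = 1 (neighbors: 4)
  deg(2) = 1 (neighbors: 5)
  deg(3) = 1 (neighbors: 7)
  deg(4) = 2 (neighbors: 1, 7)
  deg(5) = 2 (neighbors: 2, 6)
  deg(6) = 1 (neighbors: 5)
  deg(7) = 2 (neighbors: 3, 4)

Step 2: Sort degrees in non-increasing order:
  Degrees: [1, 1, 1, 2, 2, 1, 2] -> sorted: [2, 2, 2, 1, 1, 1, 1]

Degree sequence: [2, 2, 2, 1, 1, 1, 1]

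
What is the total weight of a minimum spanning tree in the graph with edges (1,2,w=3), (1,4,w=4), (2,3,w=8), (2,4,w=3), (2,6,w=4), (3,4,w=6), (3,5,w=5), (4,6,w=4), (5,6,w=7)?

Apply Kruskal's algorithm (sort edges by weight, add if no cycle):

Sorted edges by weight:
  (1,2) w=3
  (2,4) w=3
  (1,4) w=4
  (2,6) w=4
  (4,6) w=4
  (3,5) w=5
  (3,4) w=6
  (5,6) w=7
  (2,3) w=8

Add edge (1,2) w=3 -- no cycle. Running total: 3
Add edge (2,4) w=3 -- no cycle. Running total: 6
Skip edge (1,4) w=4 -- would create cycle
Add edge (2,6) w=4 -- no cycle. Running total: 10
Skip edge (4,6) w=4 -- would create cycle
Add edge (3,5) w=5 -- no cycle. Running total: 15
Add edge (3,4) w=6 -- no cycle. Running total: 21

MST edges: (1,2,w=3), (2,4,w=3), (2,6,w=4), (3,5,w=5), (3,4,w=6)
Total MST weight: 3 + 3 + 4 + 5 + 6 = 21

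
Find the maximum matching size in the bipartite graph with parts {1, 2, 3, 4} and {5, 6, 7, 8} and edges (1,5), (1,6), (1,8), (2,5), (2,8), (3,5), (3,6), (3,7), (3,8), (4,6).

Step 1: List the neighbors of each left vertex:
  1: 5, 6, 8
  2: 5, 8
  3: 5, 6, 7, 8
  4: 6

Step 2: Greedily match left vertices, then look for augmenting paths:
  Match 1 -- 5
  Match 2 -- 8
  Match 3 -- 7
  Match 4 -- 6
  No augmenting path remains.

Step 3: Verify this is maximum:
  Matching size 4 = min(|L|, |R|) = min(4, 4), which is an upper bound, so this matching is maximum.

Maximum matching: {(1,5), (2,8), (3,7), (4,6)}
Size: 4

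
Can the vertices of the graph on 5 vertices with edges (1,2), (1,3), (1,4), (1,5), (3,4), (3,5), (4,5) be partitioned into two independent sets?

Step 1: Attempt 2-coloring using BFS:
  Start at vertex 1, assign color 0
  Color vertex 2 with color 1 (neighbor of 1)
  Color vertex 3 with color 1 (neighbor of 1)
  Color vertex 4 with color 1 (neighbor of 1)
  Color vertex 5 with color 1 (neighbor of 1)

Step 2: Conflict found! Vertices 3 and 4 are adjacent but have the same color.
This means the graph contains an odd cycle.

The graph is NOT bipartite.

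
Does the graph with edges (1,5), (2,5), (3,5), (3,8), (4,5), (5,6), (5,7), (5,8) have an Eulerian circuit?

Step 1: Find the degree of each vertex:
  deg(1) = 1
  deg(2) = 1
  deg(3) = 2
  deg(4) = 1
  deg(5) = 7
  deg(6) = 1
  deg(7) = 1
  deg(8) = 2

Step 2: Count vertices with odd degree:
  Odd-degree vertices: 1, 2, 4, 5, 6, 7 (6 total)

Step 3: Apply Euler's theorem:
  - Eulerian circuit exists iff graph is connected and all vertices have even degree
  - Eulerian path exists iff graph is connected and has 0 or 2 odd-degree vertices

Graph has 6 odd-degree vertices (need 0 or 2).
Neither Eulerian path nor Eulerian circuit exists.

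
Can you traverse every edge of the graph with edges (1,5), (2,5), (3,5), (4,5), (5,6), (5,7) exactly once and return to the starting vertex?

Step 1: Find the degree of each vertex:
  deg(1) = 1
  deg(2) = 1
  deg(3) = 1
  deg(4) = 1
  deg(5) = 6
  deg(6) = 1
  deg(7) = 1

Step 2: Count vertices with odd degree:
  Odd-degree vertices: 1, 2, 3, 4, 6, 7 (6 total)

Step 3: Apply Euler's theorem:
  - Eulerian circuit exists iff graph is connected and all vertices have even degree
  - Eulerian path exists iff graph is connected and has 0 or 2 odd-degree vertices

Graph has 6 odd-degree vertices (need 0 or 2).
Neither Eulerian path nor Eulerian circuit exists.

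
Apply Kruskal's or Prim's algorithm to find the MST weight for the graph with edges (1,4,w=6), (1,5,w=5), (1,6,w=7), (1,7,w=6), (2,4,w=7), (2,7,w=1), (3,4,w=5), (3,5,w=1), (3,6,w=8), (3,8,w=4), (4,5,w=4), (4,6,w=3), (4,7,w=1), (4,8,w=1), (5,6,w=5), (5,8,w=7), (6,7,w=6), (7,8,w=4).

Apply Kruskal's algorithm (sort edges by weight, add if no cycle):

Sorted edges by weight:
  (2,7) w=1
  (3,5) w=1
  (4,8) w=1
  (4,7) w=1
  (4,6) w=3
  (3,8) w=4
  (4,5) w=4
  (7,8) w=4
  (1,5) w=5
  (3,4) w=5
  (5,6) w=5
  (1,4) w=6
  (1,7) w=6
  (6,7) w=6
  (1,6) w=7
  (2,4) w=7
  (5,8) w=7
  (3,6) w=8

Add edge (2,7) w=1 -- no cycle. Running total: 1
Add edge (3,5) w=1 -- no cycle. Running total: 2
Add edge (4,8) w=1 -- no cycle. Running total: 3
Add edge (4,7) w=1 -- no cycle. Running total: 4
Add edge (4,6) w=3 -- no cycle. Running total: 7
Add edge (3,8) w=4 -- no cycle. Running total: 11
Skip edge (4,5) w=4 -- would create cycle
Skip edge (7,8) w=4 -- would create cycle
Add edge (1,5) w=5 -- no cycle. Running total: 16

MST edges: (2,7,w=1), (3,5,w=1), (4,8,w=1), (4,7,w=1), (4,6,w=3), (3,8,w=4), (1,5,w=5)
Total MST weight: 1 + 1 + 1 + 1 + 3 + 4 + 5 = 16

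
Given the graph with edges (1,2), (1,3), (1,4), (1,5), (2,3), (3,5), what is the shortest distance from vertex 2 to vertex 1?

Step 1: Build adjacency list:
  1: 2, 3, 4, 5
  2: 1, 3
  3: 1, 2, 5
  4: 1
  5: 1, 3

Step 2: BFS from vertex 2 to find shortest path to 1:
  vertex 1 reached at distance 1

Step 3: Shortest path: 2 -> 1
Path length: 1 edge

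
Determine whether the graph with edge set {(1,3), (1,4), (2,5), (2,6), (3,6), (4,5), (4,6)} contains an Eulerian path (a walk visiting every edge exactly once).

Step 1: Find the degree of each vertex:
  deg(1) = 2
  deg(2) = 2
  deg(3) = 2
  deg(4) = 3
  deg(5) = 2
  deg(6) = 3

Step 2: Count vertices with odd degree:
  Odd-degree vertices: 4, 6 (2 total)

Step 3: Apply Euler's theorem:
  - Eulerian circuit exists iff graph is connected and all vertices have even degree
  - Eulerian path exists iff graph is connected and has 0 or 2 odd-degree vertices

Graph is connected with exactly 2 odd-degree vertices (4, 6).
Eulerian path exists (starting and ending at the odd-degree vertices), but no Eulerian circuit.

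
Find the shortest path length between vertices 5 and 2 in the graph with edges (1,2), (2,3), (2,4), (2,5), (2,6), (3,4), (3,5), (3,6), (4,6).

Step 1: Build adjacency list:
  1: 2
  2: 1, 3, 4, 5, 6
  3: 2, 4, 5, 6
  4: 2, 3, 6
  5: 2, 3
  6: 2, 3, 4

Step 2: BFS from vertex 5 to find shortest path to 2:
  vertex 2 reached at distance 1

Step 3: Shortest path: 5 -> 2
Path length: 1 edge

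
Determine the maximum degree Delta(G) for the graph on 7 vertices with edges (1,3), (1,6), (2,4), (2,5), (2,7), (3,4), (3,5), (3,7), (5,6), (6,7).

Step 1: Count edges incident to each vertex:
  deg(1) = 2 (neighbors: 3, 6)
  deg(2) = 3 (neighbors: 4, 5, 7)
  deg(3) = 4 (neighbors: 1, 4, 5, 7)
  deg(4) = 2 (neighbors: 2, 3)
  deg(5) = 3 (neighbors: 2, 3, 6)
  deg(6) = 3 (neighbors: 1, 5, 7)
  deg(7) = 3 (neighbors: 2, 3, 6)

Step 2: Find maximum:
  max(2, 3, 4, 2, 3, 3, 3) = 4 (vertex 3)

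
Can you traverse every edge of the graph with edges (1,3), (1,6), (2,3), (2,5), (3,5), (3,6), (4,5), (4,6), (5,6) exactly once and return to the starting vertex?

Step 1: Find the degree of each vertex:
  deg(1) = 2
  deg(2) = 2
  deg(3) = 4
  deg(4) = 2
  deg(5) = 4
  deg(6) = 4

Step 2: Count vertices with odd degree:
  All vertices have even degree (0 odd-degree vertices)

Step 3: Apply Euler's theorem:
  - Eulerian circuit exists iff graph is connected and all vertices have even degree
  - Eulerian path exists iff graph is connected and has 0 or 2 odd-degree vertices

Graph is connected with 0 odd-degree vertices.
Both Eulerian circuit and Eulerian path exist.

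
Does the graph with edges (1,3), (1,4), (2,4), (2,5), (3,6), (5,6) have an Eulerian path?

Step 1: Find the degree of each vertex:
  deg(1) = 2
  deg(2) = 2
  deg(3) = 2
  deg(4) = 2
  deg(5) = 2
  deg(6) = 2

Step 2: Count vertices with odd degree:
  All vertices have even degree (0 odd-degree vertices)

Step 3: Apply Euler's theorem:
  - Eulerian circuit exists iff graph is connected and all vertices have even degree
  - Eulerian path exists iff graph is connected and has 0 or 2 odd-degree vertices

Graph is connected with 0 odd-degree vertices.
Both Eulerian circuit and Eulerian path exist.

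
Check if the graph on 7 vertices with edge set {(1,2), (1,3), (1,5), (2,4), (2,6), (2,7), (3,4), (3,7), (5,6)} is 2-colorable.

Step 1: Attempt 2-coloring using BFS:
  Start at vertex 1, assign color 0
  Color vertex 2 with color 1 (neighbor of 1)
  Color vertex 3 with color 1 (neighbor of 1)
  Color vertex 5 with color 1 (neighbor of 1)
  Color vertex 4 with color 0 (neighbor of 2)
  Color vertex 6 with color 0 (neighbor of 2)
  Color vertex 7 with color 0 (neighbor of 2)

Step 2: 2-coloring succeeded. No conflicts found.
  Set A (color 0): {1, 4, 6, 7}
  Set B (color 1): {2, 3, 5}

The graph is bipartite with partition {1, 4, 6, 7}, {2, 3, 5}.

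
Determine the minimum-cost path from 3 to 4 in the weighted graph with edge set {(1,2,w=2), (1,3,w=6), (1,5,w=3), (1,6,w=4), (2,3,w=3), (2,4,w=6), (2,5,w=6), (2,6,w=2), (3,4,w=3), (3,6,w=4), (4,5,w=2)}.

Step 1: Build adjacency list with weights:
  1: 2(w=2), 3(w=6), 5(w=3), 6(w=4)
  2: 1(w=2), 3(w=3), 4(w=6), 5(w=6), 6(w=2)
  3: 1(w=6), 2(w=3), 4(w=3), 6(w=4)
  4: 2(w=6), 3(w=3), 5(w=2)
  5: 1(w=3), 2(w=6), 4(w=2)
  6: 1(w=4), 2(w=2), 3(w=4)

Step 2: Apply Dijkstra's algorithm from vertex 3:
  Visit vertex 3 (distance=0)
    Update dist[1] = 6
    Update dist[2] = 3
    Update dist[4] = 3
    Update dist[6] = 4
  Visit vertex 2 (distance=3)
    Update dist[1] = 5
    Update dist[5] = 9
  Visit vertex 4 (distance=3)
    Update dist[5] = 5

Step 3: Shortest path: 3 -> 4
Total weight: 3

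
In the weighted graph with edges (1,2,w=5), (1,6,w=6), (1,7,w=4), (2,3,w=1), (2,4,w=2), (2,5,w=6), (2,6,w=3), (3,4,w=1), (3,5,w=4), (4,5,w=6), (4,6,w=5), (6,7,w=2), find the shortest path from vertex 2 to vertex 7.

Step 1: Build adjacency list with weights:
  1: 2(w=5), 6(w=6), 7(w=4)
  2: 1(w=5), 3(w=1), 4(w=2), 5(w=6), 6(w=3)
  3: 2(w=1), 4(w=1), 5(w=4)
  4: 2(w=2), 3(w=1), 5(w=6), 6(w=5)
  5: 2(w=6), 3(w=4), 4(w=6)
  6: 1(w=6), 2(w=3), 4(w=5), 7(w=2)
  7: 1(w=4), 6(w=2)

Step 2: Apply Dijkstra's algorithm from vertex 2:
  Visit vertex 2 (distance=0)
    Update dist[1] = 5
    Update dist[3] = 1
    Update dist[4] = 2
    Update dist[5] = 6
    Update dist[6] = 3
  Visit vertex 3 (distance=1)
    Update dist[5] = 5
  Visit vertex 4 (distance=2)
  Visit vertex 6 (distance=3)
    Update dist[7] = 5
  Visit vertex 1 (distance=5)
  Visit vertex 5 (distance=5)
  Visit vertex 7 (distance=5)

Step 3: Shortest path: 2 -> 6 -> 7
Total weight: 3 + 2 = 5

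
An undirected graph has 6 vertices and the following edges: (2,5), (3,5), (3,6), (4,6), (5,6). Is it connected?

Step 1: Build adjacency list from edges:
  1: (none)
  2: 5
  3: 5, 6
  4: 6
  5: 2, 3, 6
  6: 3, 4, 5

Step 2: Run BFS/DFS from vertex 1:
  Visited: {1}
  Reached 1 of 6 vertices

Step 3: Only 1 of 6 vertices reached. Graph is disconnected.
Connected components: {1}, {2, 3, 4, 5, 6}
Answer: No, the graph is not connected (2 components).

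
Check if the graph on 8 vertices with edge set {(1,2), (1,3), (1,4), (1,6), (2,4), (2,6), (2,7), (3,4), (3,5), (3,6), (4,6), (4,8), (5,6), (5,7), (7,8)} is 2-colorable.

Step 1: Attempt 2-coloring using BFS:
  Start at vertex 1, assign color 0
  Color vertex 2 with color 1 (neighbor of 1)
  Color vertex 3 with color 1 (neighbor of 1)
  Color vertex 4 with color 1 (neighbor of 1)
  Color vertex 6 with color 1 (neighbor of 1)

Step 2: Conflict found! Vertices 2 and 4 are adjacent but have the same color.
This means the graph contains an odd cycle.

The graph is NOT bipartite.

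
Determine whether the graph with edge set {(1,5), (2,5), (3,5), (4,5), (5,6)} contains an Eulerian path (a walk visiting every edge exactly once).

Step 1: Find the degree of each vertex:
  deg(1) = 1
  deg(2) = 1
  deg(3) = 1
  deg(4) = 1
  deg(5) = 5
  deg(6) = 1

Step 2: Count vertices with odd degree:
  Odd-degree vertices: 1, 2, 3, 4, 5, 6 (6 total)

Step 3: Apply Euler's theorem:
  - Eulerian circuit exists iff graph is connected and all vertices have even degree
  - Eulerian path exists iff graph is connected and has 0 or 2 odd-degree vertices

Graph has 6 odd-degree vertices (need 0 or 2).
Neither Eulerian path nor Eulerian circuit exists.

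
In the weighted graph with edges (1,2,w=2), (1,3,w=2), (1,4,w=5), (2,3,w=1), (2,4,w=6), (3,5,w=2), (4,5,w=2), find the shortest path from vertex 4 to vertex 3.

Step 1: Build adjacency list with weights:
  1: 2(w=2), 3(w=2), 4(w=5)
  2: 1(w=2), 3(w=1), 4(w=6)
  3: 1(w=2), 2(w=1), 5(w=2)
  4: 1(w=5), 2(w=6), 5(w=2)
  5: 3(w=2), 4(w=2)

Step 2: Apply Dijkstra's algorithm from vertex 4:
  Visit vertex 4 (distance=0)
    Update dist[1] = 5
    Update dist[2] = 6
    Update dist[5] = 2
  Visit vertex 5 (distance=2)
    Update dist[3] = 4
  Visit vertex 3 (distance=4)
    Update dist[2] = 5

Step 3: Shortest path: 4 -> 5 -> 3
Total weight: 2 + 2 = 4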